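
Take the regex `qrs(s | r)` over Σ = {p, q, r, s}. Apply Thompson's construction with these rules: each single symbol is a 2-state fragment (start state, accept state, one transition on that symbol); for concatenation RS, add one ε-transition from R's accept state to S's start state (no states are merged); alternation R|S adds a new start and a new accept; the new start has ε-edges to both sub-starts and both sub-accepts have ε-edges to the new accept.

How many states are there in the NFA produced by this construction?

12

Recursing over subexpressions:
Each of the 5 symbol leaves contributes a 2-state fragment.
  s | r — 6 states
  qrs(s | r) — 12 states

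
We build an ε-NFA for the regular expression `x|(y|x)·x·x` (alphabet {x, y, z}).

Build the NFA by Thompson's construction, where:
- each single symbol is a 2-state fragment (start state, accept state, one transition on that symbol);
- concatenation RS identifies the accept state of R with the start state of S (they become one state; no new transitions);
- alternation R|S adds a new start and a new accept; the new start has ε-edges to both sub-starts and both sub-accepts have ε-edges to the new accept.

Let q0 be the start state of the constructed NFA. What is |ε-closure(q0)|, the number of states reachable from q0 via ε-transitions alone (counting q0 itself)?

Compute the ε-closure size of each fragment's start state recursively; a symbol fragment's start has no outgoing ε-edge, so its closure is just itself (size 1).
  y|x — |closure| = 1 + 1 + 1 = 3 (the new accept is not ε-reachable since no branch accepts ε)
  (y|x)·x·x — same as the first factor's closure: |closure| = 3
  x|(y|x)·x·x — new start ε-reaches every alternative's start; none of them accept ε, so the new accept is not reached: |closure| = 1 + 1 + 3 = 5

5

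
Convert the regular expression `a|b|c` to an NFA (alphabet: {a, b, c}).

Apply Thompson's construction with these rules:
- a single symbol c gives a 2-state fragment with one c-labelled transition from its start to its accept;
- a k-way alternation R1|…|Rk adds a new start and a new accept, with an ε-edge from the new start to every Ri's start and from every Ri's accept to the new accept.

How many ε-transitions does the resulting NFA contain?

Recursing over subexpressions:
Each of the 3 symbol leaves contributes 0 ε-transitions.
  a|b|c : 6 ε-transitions

6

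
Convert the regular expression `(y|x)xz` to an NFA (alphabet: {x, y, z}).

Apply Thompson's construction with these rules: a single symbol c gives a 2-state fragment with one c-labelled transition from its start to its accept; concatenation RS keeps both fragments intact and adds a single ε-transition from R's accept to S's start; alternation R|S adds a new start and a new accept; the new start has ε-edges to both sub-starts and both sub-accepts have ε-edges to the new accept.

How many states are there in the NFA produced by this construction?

10

Recursing over subexpressions:
Each of the 4 symbol leaves contributes a 2-state fragment.
  y|x → 6 states
  (y|x)xz → 10 states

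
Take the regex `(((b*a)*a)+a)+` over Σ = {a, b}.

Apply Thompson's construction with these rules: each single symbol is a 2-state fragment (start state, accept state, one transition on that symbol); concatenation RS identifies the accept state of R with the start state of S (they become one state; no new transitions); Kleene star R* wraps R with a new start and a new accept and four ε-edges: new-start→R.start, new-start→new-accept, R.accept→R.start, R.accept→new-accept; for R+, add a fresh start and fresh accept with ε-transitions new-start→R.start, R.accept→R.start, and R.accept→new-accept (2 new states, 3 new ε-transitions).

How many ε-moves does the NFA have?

Recursing over subexpressions:
Each of the 4 symbol leaves contributes 0 ε-transitions.
  b* = 4 ε-transitions
  b*a = 4 ε-transitions
  (b*a)* = 8 ε-transitions
  (b*a)*a = 8 ε-transitions
  ((b*a)*a)+ = 11 ε-transitions
  ((b*a)*a)+a = 11 ε-transitions
  (((b*a)*a)+a)+ = 14 ε-transitions

14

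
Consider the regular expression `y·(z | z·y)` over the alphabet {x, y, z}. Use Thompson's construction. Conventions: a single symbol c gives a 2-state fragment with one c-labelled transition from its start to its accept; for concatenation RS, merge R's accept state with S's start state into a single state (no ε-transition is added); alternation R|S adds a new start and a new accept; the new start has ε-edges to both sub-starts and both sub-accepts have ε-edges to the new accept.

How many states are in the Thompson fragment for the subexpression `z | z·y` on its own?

7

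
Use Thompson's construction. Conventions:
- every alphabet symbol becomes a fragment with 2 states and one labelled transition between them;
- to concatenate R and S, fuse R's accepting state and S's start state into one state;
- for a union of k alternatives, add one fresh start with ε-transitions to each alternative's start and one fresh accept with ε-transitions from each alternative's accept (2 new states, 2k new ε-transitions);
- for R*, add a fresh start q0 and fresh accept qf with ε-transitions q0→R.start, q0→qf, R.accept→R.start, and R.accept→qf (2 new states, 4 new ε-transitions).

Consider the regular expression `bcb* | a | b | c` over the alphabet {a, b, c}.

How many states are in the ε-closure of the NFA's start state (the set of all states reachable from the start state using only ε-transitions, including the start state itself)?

5

Work bottom-up. For each fragment F, track |ε-closure(F.start)| and whether F's accept lies in that closure (i.e. whether F accepts ε). A single-symbol fragment has closure size 1 and does not accept ε.
  b* — new start has ε-edges to the inner start and to the new accept, so |closure| = 2 + 1 = 3
  bcb* — same as the first factor's closure: |closure| = 1
  bcb* | a | b | c — new start ε-reaches every alternative's start; none of them accept ε, so the new accept is not reached: |closure| = 1 + 1 + 1 + 1 + 1 = 5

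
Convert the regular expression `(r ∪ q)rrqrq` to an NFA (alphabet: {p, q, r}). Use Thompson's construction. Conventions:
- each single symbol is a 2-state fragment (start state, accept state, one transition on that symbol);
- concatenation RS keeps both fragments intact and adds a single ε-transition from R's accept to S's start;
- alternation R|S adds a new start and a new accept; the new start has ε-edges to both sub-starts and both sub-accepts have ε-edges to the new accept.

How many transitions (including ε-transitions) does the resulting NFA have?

16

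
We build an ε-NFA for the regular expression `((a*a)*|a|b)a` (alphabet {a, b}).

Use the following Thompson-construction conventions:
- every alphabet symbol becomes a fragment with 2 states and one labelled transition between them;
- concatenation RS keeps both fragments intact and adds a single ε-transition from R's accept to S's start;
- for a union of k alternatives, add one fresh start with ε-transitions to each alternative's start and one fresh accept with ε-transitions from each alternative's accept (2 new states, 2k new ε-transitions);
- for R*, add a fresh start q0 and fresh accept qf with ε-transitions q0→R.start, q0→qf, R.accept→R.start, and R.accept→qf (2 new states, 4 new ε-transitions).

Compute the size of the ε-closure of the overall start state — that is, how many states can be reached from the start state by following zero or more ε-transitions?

Let C(F) = |ε-closure(F.start)| within fragment F, and note whether F accepts ε. Symbol fragments have C = 1 and do not accept ε. Then:
  a* : new start has ε-edges to the inner start and to the new accept, so |closure| = 2 + 1 = 3
  a*a : the left operand accepts ε, so the closure extends into the next operand (via the concat ε-link); |closure| = 3 + 1 = 4
  (a*a)* : the star's fresh start ε-reaches both the body's start and the fresh accept: |closure| = 2 + 4 = 6
  (a*a)*|a|b : |closure| = 1 (new start) + (6 + 1 + 1) + 1 (new accept, since some branch ε-reaches its own accept) = 10
  ((a*a)*|a|b)a : the left operand accepts ε, so the closure extends into the next operand (via the concat ε-link); |closure| = 10 + 1 = 11

11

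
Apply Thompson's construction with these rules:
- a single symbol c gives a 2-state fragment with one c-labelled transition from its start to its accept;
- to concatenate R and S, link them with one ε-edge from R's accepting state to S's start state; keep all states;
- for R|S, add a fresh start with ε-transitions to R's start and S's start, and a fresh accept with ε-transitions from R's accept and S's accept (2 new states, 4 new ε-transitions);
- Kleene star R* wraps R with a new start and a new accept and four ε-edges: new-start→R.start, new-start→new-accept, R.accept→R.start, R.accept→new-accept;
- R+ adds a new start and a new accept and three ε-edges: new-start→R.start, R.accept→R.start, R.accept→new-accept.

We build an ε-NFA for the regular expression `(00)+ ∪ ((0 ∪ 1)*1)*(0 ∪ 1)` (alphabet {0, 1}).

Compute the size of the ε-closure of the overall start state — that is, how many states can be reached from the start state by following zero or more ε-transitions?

14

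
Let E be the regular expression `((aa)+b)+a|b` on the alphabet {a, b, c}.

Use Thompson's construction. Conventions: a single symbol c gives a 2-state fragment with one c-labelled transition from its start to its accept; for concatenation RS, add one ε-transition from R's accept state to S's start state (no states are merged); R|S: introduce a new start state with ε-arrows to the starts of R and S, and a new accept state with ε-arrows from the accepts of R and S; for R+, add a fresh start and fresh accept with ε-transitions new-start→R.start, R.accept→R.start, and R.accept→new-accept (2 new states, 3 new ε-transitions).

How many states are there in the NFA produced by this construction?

16

Per subexpression:
Each of the 5 symbol leaves contributes a 2-state fragment.
  aa → 4 states
  (aa)+ → 6 states
  (aa)+b → 8 states
  ((aa)+b)+ → 10 states
  ((aa)+b)+a → 12 states
  ((aa)+b)+a|b → 16 states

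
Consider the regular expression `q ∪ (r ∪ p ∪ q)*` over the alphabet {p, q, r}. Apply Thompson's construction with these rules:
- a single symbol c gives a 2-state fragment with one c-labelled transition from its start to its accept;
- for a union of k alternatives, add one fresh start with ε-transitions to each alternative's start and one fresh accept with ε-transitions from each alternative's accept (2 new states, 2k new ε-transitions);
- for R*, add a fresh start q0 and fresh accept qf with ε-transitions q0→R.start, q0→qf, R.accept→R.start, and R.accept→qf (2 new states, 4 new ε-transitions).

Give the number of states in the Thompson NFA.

Per subexpression:
Each of the 4 symbol leaves contributes a 2-state fragment.
  r ∪ p ∪ q : 8 states
  (r ∪ p ∪ q)* : 10 states
  q ∪ (r ∪ p ∪ q)* : 14 states

14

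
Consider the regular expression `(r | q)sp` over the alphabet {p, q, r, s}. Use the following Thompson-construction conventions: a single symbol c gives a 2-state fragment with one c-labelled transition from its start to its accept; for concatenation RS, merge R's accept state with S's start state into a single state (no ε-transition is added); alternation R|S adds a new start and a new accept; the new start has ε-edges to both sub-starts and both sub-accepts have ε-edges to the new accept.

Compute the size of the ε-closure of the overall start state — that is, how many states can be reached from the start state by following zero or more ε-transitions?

Let C(F) = |ε-closure(F.start)| within fragment F, and note whether F accepts ε. Symbol fragments have C = 1 and do not accept ε. Then:
  r | q : |closure| = 1 + 1 + 1 = 3 (the new accept is not ε-reachable since no branch accepts ε)
  (r | q)sp : same as the first factor's closure: |closure| = 3

3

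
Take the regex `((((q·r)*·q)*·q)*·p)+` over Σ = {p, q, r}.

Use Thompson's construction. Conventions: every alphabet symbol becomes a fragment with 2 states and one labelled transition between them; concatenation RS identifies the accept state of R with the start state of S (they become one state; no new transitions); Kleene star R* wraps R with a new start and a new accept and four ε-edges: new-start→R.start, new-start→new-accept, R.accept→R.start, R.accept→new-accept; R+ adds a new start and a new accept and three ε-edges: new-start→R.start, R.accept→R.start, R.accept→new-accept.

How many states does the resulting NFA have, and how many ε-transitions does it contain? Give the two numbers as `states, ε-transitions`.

14, 15

Per subexpression:
Each of the 5 symbol leaves contributes 2 states and 0 ε-transitions.
  q·r — 3 states, 0 ε-transitions
  (q·r)* — 5 states, 4 ε-transitions
  (q·r)*·q — 6 states, 4 ε-transitions
  ((q·r)*·q)* — 8 states, 8 ε-transitions
  ((q·r)*·q)*·q — 9 states, 8 ε-transitions
  (((q·r)*·q)*·q)* — 11 states, 12 ε-transitions
  (((q·r)*·q)*·q)*·p — 12 states, 12 ε-transitions
  ((((q·r)*·q)*·q)*·p)+ — 14 states, 15 ε-transitions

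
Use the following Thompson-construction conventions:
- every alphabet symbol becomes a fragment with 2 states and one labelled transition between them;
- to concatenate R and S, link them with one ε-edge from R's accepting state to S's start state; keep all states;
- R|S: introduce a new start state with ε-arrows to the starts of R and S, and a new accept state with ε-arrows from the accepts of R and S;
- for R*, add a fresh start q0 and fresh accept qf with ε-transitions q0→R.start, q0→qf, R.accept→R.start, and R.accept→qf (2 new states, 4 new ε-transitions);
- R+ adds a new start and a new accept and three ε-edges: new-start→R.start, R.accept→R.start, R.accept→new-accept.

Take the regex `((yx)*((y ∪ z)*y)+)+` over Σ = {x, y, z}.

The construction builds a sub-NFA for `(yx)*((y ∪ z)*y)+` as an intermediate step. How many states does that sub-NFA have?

18

Fragment for `(yx)*((y ∪ z)*y)+`:
Each of the 5 symbol leaves contributes a 2-state fragment.
  yx — 4 states
  (yx)* — 6 states
  y ∪ z — 6 states
  (y ∪ z)* — 8 states
  (y ∪ z)*y — 10 states
  ((y ∪ z)*y)+ — 12 states
  (yx)*((y ∪ z)*y)+ — 18 states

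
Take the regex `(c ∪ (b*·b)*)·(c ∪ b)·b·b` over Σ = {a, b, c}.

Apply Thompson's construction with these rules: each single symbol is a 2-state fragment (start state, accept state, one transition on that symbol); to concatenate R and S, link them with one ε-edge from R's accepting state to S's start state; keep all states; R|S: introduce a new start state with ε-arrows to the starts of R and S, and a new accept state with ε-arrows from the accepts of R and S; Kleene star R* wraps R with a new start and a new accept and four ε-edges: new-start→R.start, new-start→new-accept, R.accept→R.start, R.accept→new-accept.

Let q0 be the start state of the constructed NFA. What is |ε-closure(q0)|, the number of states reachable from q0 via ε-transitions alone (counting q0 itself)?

Work bottom-up. For each fragment F, track |ε-closure(F.start)| and whether F's accept lies in that closure (i.e. whether F accepts ε). A single-symbol fragment has closure size 1 and does not accept ε.
  b* : the star's fresh start ε-reaches both the body's start and the fresh accept: C = 2 + 1 = 3
  b*·b : the left operand accepts ε, so the closure extends into the next operand (via the concat ε-link); C = 3 + 1 = 4
  (b*·b)* : new start has ε-edges to the inner start and to the new accept, so C = 2 + 4 = 6
  c ∪ (b*·b)* : C = 1 (new start) + (1 + 6) + 1 (new accept, since some branch ε-reaches its own accept) = 9
  c ∪ b : C = 1 + 1 + 1 = 3 (the new accept is not ε-reachable since no branch accepts ε)
  (c ∪ (b*·b)*)·(c ∪ b)·b·b : the left operand accepts ε, so the closure extends into the next operand (via the concat ε-link); C = 9 + 3 = 12

12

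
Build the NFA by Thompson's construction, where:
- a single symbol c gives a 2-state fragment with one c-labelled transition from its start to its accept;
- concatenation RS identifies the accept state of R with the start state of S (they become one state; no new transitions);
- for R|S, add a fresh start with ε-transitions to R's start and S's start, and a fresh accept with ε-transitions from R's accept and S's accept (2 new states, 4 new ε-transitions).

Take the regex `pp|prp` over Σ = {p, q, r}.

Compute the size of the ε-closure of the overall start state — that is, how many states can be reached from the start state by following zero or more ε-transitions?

3

Compute the ε-closure size of each fragment's start state recursively; a symbol fragment's start has no outgoing ε-edge, so its closure is just itself (size 1).
  pp : |closure| equals the left operand's closure size = 1 (its accept is not ε-reachable, so the closure stops there)
  prp : |closure| equals the left operand's closure size = 1 (its accept is not ε-reachable, so the closure stops there)
  pp|prp : |closure| = 1 + 1 + 1 = 3 (the new accept is not ε-reachable since no branch accepts ε)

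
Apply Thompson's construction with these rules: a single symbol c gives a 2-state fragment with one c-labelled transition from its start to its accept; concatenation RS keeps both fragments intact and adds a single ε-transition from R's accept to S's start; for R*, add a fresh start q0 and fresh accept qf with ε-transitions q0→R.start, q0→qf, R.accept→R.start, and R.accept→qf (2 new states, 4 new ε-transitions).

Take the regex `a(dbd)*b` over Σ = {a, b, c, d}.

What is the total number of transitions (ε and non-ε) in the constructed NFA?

By structural recursion:
Each of the 5 symbol leaves contributes 1 transition (1 symbol, 0 ε).
  dbd = 5 transitions (3 symbol, 2 ε)
  (dbd)* = 9 transitions (3 symbol, 6 ε)
  a(dbd)*b = 13 transitions (5 symbol, 8 ε)

13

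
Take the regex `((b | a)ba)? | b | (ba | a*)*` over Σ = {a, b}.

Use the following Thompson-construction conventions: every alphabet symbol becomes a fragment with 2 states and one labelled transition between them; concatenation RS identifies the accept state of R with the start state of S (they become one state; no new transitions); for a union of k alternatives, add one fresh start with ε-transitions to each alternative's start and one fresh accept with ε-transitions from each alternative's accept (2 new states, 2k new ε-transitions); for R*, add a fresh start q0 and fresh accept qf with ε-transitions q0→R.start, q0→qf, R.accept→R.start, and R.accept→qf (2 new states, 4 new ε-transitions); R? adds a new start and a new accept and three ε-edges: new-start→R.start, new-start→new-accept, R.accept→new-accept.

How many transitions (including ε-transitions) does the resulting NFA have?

33

Building bottom-up:
Each of the 8 symbol leaves contributes 1 transition (1 symbol, 0 ε).
  b | a — 6 transitions (2 symbol, 4 ε)
  (b | a)ba — 8 transitions (4 symbol, 4 ε)
  ((b | a)ba)? — 11 transitions (4 symbol, 7 ε)
  ba — 2 transitions (2 symbol, 0 ε)
  a* — 5 transitions (1 symbol, 4 ε)
  ba | a* — 11 transitions (3 symbol, 8 ε)
  (ba | a*)* — 15 transitions (3 symbol, 12 ε)
  ((b | a)ba)? | b | (ba | a*)* — 33 transitions (8 symbol, 25 ε)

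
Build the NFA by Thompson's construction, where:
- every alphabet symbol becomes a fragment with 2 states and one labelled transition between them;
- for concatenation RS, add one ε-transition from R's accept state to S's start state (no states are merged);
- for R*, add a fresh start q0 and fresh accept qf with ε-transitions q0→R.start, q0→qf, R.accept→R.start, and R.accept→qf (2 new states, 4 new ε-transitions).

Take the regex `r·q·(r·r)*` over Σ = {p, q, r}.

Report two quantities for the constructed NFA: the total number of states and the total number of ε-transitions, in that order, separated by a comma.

By structural recursion:
Each of the 4 symbol leaves contributes 2 states and 0 ε-transitions.
  r·r = 4 states, 1 ε-transition
  (r·r)* = 6 states, 5 ε-transitions
  r·q·(r·r)* = 10 states, 7 ε-transitions

10, 7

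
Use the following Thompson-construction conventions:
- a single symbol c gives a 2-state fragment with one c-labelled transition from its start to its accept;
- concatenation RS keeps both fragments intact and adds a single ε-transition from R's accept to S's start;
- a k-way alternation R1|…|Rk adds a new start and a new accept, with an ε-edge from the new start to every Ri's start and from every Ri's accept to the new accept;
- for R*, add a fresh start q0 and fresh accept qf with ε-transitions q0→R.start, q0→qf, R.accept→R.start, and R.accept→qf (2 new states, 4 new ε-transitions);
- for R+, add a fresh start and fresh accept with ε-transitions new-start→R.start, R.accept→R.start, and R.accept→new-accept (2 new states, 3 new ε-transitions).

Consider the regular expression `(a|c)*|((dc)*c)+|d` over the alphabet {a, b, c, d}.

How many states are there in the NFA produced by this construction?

22

Per subexpression:
Each of the 6 symbol leaves contributes a 2-state fragment.
  a|c → 6 states
  (a|c)* → 8 states
  dc → 4 states
  (dc)* → 6 states
  (dc)*c → 8 states
  ((dc)*c)+ → 10 states
  (a|c)*|((dc)*c)+|d → 22 states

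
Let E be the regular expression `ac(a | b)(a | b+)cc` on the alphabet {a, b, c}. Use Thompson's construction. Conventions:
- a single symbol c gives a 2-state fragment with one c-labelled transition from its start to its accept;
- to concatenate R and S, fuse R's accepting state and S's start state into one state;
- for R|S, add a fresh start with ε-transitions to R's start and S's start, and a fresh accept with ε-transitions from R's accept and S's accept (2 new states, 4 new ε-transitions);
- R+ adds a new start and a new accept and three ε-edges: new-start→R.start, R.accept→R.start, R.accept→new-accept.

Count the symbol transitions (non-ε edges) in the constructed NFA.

Building bottom-up:
Each of the 8 symbol leaves contributes exactly 1 symbol transition.
  a | b = 2 symbol transitions
  b+ = 1 symbol transition
  a | b+ = 2 symbol transitions
  ac(a | b)(a | b+)cc = 8 symbol transitions

8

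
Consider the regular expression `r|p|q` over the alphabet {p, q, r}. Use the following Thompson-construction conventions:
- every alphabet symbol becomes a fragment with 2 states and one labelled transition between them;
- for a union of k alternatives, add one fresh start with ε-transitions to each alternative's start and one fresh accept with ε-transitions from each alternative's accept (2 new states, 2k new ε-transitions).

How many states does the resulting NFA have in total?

Recursing over subexpressions:
Each of the 3 symbol leaves contributes a 2-state fragment.
  r|p|q — 8 states

8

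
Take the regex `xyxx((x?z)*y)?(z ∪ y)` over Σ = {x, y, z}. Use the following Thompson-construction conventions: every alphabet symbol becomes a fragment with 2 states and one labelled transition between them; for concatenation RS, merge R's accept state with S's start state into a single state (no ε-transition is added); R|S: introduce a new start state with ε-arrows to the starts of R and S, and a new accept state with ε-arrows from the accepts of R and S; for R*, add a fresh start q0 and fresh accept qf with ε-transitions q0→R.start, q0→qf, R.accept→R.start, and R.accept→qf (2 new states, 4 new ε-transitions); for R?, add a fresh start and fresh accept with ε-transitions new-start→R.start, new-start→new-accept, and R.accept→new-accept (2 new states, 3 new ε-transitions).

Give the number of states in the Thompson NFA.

Per subexpression:
Each of the 9 symbol leaves contributes a 2-state fragment.
  x? — 4 states
  x?z — 5 states
  (x?z)* — 7 states
  (x?z)*y — 8 states
  ((x?z)*y)? — 10 states
  z ∪ y — 6 states
  xyxx((x?z)*y)?(z ∪ y) — 19 states

19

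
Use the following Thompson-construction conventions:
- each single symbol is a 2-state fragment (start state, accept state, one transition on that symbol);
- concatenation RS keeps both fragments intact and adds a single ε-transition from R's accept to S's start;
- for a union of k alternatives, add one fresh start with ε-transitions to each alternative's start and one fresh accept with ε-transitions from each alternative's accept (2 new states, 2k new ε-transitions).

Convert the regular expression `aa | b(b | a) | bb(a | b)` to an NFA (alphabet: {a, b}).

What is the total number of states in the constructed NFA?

Bottom-up over the parse tree:
Each of the 9 symbol leaves contributes a 2-state fragment.
  aa → 4 states
  b | a → 6 states
  b(b | a) → 8 states
  a | b → 6 states
  bb(a | b) → 10 states
  aa | b(b | a) | bb(a | b) → 24 states

24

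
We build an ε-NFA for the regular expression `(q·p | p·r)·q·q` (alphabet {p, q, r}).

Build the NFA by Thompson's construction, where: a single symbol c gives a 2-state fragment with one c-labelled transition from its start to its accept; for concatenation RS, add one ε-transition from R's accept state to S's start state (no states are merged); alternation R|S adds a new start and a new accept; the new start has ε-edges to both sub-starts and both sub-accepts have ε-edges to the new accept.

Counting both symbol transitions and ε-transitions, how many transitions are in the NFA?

14

Bottom-up over the parse tree:
Each of the 6 symbol leaves contributes 1 transition (1 symbol, 0 ε).
  q·p — 3 transitions (2 symbol, 1 ε)
  p·r — 3 transitions (2 symbol, 1 ε)
  q·p | p·r — 10 transitions (4 symbol, 6 ε)
  (q·p | p·r)·q·q — 14 transitions (6 symbol, 8 ε)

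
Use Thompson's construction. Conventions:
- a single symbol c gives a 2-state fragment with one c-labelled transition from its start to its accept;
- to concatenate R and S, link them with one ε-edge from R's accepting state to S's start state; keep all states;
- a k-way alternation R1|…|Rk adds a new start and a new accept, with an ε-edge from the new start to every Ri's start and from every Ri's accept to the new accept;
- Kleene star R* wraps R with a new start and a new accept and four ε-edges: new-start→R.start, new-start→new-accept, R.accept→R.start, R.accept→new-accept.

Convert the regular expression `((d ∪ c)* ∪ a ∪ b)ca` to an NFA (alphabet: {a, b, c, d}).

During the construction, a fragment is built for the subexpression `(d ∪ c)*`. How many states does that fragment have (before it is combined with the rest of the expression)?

Fragment for `(d ∪ c)*`:
Each of the 2 symbol leaves contributes a 2-state fragment.
  d ∪ c = 6 states
  (d ∪ c)* = 8 states

8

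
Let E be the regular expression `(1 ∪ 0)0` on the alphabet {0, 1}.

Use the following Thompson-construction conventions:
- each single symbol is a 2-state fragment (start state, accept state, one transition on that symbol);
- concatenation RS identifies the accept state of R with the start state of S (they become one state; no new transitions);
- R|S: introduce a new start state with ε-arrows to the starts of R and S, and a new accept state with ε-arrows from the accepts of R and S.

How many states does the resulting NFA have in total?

7

Recursing over subexpressions:
Each of the 3 symbol leaves contributes a 2-state fragment.
  1 ∪ 0 → 6 states
  (1 ∪ 0)0 → 7 states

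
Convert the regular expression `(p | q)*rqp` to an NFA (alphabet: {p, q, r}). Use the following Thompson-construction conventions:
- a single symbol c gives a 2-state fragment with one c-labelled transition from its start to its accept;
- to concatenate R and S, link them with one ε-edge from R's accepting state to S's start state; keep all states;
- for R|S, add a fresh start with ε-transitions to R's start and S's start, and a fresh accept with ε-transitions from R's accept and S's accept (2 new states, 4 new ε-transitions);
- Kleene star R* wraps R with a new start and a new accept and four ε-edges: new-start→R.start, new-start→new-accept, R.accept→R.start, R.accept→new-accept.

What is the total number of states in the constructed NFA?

14

Recursing over subexpressions:
Each of the 5 symbol leaves contributes a 2-state fragment.
  p | q — 6 states
  (p | q)* — 8 states
  (p | q)*rqp — 14 states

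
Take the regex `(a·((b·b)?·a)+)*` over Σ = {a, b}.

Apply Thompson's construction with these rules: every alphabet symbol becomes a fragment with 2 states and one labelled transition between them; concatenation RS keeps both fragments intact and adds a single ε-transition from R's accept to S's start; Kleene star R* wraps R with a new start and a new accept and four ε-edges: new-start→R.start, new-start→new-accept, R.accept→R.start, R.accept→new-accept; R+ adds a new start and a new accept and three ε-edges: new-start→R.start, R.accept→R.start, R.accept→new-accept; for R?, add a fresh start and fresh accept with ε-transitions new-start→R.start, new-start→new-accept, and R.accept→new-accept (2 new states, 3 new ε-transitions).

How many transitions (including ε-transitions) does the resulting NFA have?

17

By structural recursion:
Each of the 4 symbol leaves contributes 1 transition (1 symbol, 0 ε).
  b·b = 3 transitions (2 symbol, 1 ε)
  (b·b)? = 6 transitions (2 symbol, 4 ε)
  (b·b)?·a = 8 transitions (3 symbol, 5 ε)
  ((b·b)?·a)+ = 11 transitions (3 symbol, 8 ε)
  a·((b·b)?·a)+ = 13 transitions (4 symbol, 9 ε)
  (a·((b·b)?·a)+)* = 17 transitions (4 symbol, 13 ε)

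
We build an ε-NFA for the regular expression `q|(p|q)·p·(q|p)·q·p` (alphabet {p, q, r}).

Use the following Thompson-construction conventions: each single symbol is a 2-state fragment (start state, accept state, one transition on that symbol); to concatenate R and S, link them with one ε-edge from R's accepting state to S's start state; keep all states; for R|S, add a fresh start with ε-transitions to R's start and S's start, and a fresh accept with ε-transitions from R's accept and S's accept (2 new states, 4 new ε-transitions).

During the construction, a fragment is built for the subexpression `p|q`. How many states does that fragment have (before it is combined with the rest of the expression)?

Fragment for `p|q`:
Each of the 2 symbol leaves contributes a 2-state fragment.
  p|q : 6 states

6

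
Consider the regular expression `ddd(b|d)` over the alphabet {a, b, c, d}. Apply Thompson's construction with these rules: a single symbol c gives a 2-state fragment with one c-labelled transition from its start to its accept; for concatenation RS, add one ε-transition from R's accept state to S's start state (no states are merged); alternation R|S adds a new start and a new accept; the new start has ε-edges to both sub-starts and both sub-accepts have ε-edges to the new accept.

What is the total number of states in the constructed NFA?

12

Building bottom-up:
Each of the 5 symbol leaves contributes a 2-state fragment.
  b|d — 6 states
  ddd(b|d) — 12 states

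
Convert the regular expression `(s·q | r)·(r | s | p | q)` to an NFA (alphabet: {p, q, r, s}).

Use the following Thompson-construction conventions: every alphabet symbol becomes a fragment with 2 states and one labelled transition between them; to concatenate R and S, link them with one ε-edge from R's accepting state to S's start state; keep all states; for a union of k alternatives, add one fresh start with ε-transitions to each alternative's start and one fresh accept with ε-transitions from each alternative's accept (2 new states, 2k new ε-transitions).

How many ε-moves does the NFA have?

14

Bottom-up over the parse tree:
Each of the 7 symbol leaves contributes 0 ε-transitions.
  s·q → 1 ε-transition
  s·q | r → 5 ε-transitions
  r | s | p | q → 8 ε-transitions
  (s·q | r)·(r | s | p | q) → 14 ε-transitions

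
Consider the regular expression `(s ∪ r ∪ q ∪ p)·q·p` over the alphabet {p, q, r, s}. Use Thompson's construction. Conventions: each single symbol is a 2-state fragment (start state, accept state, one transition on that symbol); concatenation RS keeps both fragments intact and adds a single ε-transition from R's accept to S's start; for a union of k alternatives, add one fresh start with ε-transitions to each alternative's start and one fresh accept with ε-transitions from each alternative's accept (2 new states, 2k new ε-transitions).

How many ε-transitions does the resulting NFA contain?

10

Per subexpression:
Each of the 6 symbol leaves contributes 0 ε-transitions.
  s ∪ r ∪ q ∪ p — 8 ε-transitions
  (s ∪ r ∪ q ∪ p)·q·p — 10 ε-transitions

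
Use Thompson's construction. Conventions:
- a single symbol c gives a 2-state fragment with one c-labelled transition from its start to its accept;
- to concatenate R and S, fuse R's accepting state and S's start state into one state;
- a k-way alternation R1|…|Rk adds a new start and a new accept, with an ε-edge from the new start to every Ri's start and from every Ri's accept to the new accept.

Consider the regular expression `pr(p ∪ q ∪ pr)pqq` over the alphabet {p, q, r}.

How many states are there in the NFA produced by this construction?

14

Recursing over subexpressions:
Each of the 9 symbol leaves contributes a 2-state fragment.
  pr = 3 states
  p ∪ q ∪ pr = 9 states
  pr(p ∪ q ∪ pr)pqq = 14 states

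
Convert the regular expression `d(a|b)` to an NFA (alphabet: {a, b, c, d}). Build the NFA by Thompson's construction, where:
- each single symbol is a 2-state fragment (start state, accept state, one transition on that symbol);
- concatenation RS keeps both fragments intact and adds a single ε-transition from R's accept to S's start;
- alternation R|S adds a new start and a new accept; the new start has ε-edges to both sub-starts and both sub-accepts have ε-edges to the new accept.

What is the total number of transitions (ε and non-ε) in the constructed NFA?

8

Per subexpression:
Each of the 3 symbol leaves contributes 1 transition (1 symbol, 0 ε).
  a|b : 6 transitions (2 symbol, 4 ε)
  d(a|b) : 8 transitions (3 symbol, 5 ε)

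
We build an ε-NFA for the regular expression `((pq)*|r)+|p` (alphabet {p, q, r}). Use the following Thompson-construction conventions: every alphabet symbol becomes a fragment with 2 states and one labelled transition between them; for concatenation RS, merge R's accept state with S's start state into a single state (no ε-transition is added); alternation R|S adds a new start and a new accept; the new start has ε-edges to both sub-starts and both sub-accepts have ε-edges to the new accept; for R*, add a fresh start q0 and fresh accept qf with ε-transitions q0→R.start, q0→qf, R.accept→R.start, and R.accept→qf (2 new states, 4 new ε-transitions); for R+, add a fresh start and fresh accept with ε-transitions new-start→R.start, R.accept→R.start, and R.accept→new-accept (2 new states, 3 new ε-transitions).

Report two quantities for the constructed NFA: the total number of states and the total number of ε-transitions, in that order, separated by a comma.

Recursing over subexpressions:
Each of the 4 symbol leaves contributes 2 states and 0 ε-transitions.
  pq : 3 states, 0 ε-transitions
  (pq)* : 5 states, 4 ε-transitions
  (pq)*|r : 9 states, 8 ε-transitions
  ((pq)*|r)+ : 11 states, 11 ε-transitions
  ((pq)*|r)+|p : 15 states, 15 ε-transitions

15, 15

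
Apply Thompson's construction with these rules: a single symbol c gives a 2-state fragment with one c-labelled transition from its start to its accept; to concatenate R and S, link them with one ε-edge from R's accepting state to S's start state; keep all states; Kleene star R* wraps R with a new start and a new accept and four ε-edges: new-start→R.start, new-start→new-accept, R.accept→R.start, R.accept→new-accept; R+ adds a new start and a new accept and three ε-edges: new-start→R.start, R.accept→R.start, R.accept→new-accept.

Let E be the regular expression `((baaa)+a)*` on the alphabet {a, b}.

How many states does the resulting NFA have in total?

14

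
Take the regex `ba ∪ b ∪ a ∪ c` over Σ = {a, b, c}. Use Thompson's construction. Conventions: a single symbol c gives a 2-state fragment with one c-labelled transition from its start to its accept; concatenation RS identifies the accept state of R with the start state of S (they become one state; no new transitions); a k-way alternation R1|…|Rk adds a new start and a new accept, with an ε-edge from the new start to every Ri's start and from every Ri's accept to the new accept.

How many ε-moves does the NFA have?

8

Bottom-up over the parse tree:
Each of the 5 symbol leaves contributes 0 ε-transitions.
  ba — 0 ε-transitions
  ba ∪ b ∪ a ∪ c — 8 ε-transitions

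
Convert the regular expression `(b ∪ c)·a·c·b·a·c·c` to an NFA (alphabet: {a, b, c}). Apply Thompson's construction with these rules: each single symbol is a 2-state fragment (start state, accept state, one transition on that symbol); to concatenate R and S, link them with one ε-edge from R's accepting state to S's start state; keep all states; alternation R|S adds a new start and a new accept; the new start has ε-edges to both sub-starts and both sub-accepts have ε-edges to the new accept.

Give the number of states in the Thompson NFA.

Bottom-up over the parse tree:
Each of the 8 symbol leaves contributes a 2-state fragment.
  b ∪ c : 6 states
  (b ∪ c)·a·c·b·a·c·c : 18 states

18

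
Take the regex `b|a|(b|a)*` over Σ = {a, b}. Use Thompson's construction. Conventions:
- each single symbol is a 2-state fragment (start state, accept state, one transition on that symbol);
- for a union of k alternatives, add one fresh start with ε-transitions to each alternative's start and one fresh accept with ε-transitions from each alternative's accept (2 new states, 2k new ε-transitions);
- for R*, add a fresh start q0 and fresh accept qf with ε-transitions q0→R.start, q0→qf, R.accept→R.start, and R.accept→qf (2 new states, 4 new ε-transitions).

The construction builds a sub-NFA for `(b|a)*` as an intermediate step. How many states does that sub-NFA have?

Fragment for `(b|a)*`:
Each of the 2 symbol leaves contributes a 2-state fragment.
  b|a — 6 states
  (b|a)* — 8 states

8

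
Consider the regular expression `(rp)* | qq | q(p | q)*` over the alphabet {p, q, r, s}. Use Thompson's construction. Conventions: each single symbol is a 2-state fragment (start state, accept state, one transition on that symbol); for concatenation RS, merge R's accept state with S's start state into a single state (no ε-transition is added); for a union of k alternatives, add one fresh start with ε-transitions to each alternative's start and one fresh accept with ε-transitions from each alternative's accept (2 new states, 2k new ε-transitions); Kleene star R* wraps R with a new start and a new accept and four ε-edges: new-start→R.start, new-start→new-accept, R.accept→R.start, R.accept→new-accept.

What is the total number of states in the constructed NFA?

By structural recursion:
Each of the 7 symbol leaves contributes a 2-state fragment.
  rp — 3 states
  (rp)* — 5 states
  qq — 3 states
  p | q — 6 states
  (p | q)* — 8 states
  q(p | q)* — 9 states
  (rp)* | qq | q(p | q)* — 19 states

19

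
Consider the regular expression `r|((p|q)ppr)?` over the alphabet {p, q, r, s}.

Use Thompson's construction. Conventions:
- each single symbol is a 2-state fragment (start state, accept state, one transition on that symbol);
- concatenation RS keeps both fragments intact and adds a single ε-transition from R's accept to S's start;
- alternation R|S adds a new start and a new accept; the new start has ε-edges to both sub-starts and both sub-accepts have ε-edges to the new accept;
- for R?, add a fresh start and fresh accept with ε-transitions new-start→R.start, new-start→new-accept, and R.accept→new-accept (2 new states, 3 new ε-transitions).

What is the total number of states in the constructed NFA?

18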